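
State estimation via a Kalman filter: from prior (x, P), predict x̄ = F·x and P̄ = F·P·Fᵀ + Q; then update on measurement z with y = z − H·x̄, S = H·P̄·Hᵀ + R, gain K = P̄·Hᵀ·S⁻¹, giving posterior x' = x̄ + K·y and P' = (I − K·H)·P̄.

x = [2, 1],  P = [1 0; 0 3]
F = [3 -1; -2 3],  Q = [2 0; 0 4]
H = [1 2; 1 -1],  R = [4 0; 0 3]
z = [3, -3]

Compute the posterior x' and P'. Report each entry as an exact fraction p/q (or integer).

x' = [-379/2995, 1192/599]
P' = [4408/2995 -142/599; -142/599 455/599]

x̄ = F·x = [5, -1]
P̄ = F·P·Fᵀ + Q = [14 -15; -15 35]
y = z − H·x̄ = [0, -9]
S = H·P̄·Hᵀ + R = [98 -71; -71 82]
K = P̄·Hᵀ·S⁻¹ = [747/2995 1706/2995; 192/599 -199/599]
x' = x̄ + K·y = [-379/2995, 1192/599]
P' = (I − K·H)·P̄ = [4408/2995 -142/599; -142/599 455/599]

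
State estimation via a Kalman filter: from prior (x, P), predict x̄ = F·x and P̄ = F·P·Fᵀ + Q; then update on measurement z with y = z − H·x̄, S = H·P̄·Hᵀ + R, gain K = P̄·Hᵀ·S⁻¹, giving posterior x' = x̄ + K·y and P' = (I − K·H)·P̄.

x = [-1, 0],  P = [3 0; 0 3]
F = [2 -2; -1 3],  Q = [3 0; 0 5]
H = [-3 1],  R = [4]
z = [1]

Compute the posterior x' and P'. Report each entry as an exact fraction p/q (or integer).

x̄ = F·x = [-2, 1]
P̄ = F·P·Fᵀ + Q = [27 -24; -24 35]
y = z − H·x̄ = [-6]
S = H·P̄·Hᵀ + R = [426]
K = P̄·Hᵀ·S⁻¹ = [-35/142; 107/426]
x' = x̄ + K·y = [-37/71, -36/71]
P' = (I − K·H)·P̄ = [159/142 337/142; 337/142 3461/426]

x' = [-37/71, -36/71]
P' = [159/142 337/142; 337/142 3461/426]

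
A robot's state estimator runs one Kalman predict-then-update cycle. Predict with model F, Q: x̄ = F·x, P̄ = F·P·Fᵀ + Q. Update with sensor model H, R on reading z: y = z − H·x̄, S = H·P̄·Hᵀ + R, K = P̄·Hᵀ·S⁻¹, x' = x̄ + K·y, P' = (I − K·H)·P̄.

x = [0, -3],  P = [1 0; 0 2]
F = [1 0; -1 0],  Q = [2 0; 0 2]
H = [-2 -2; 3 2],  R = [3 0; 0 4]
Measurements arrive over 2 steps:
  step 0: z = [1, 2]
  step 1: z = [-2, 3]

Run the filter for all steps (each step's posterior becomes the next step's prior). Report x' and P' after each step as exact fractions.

step 0: x' = [122/189, -110/189], P' = [260/189 -284/189; -284/189 380/189]
step 1: x' = [4237/3707, -974/3707], P' = [28972/18535 -32092/18535; -32092/18535 42442/18535]

step 0: x̄ = F·x = [0, 0]
step 0: P̄ = F·P·Fᵀ + Q = [3 -1; -1 3]
step 0: y = z − H·x̄ = [1, 2]
step 0: S = H·P̄·Hᵀ + R = [19 -20; -20 31]
step 0: K = P̄·Hᵀ·S⁻¹ = [16/189 53/189; -64/189 -23/189]
step 0: x' = x̄ + K·y = [122/189, -110/189]
step 0: P' = (I − K·H)·P̄ = [260/189 -284/189; -284/189 380/189]
step 1: x̄ = F·x = [122/189, -122/189]
step 1: P̄ = F·P·Fᵀ + Q = [638/189 -260/189; -260/189 638/189]
step 1: y = z − H·x̄ = [-2, 445/189]
step 1: S = H·P̄·Hᵀ + R = [19 -20; -20 5930/189]
step 1: K = P̄·Hᵀ·S⁻¹ = [416/3707 5683/18535; -1380/3707 -2848/18535]
step 1: x' = x̄ + K·y = [4237/3707, -974/3707]
step 1: P' = (I − K·H)·P̄ = [28972/18535 -32092/18535; -32092/18535 42442/18535]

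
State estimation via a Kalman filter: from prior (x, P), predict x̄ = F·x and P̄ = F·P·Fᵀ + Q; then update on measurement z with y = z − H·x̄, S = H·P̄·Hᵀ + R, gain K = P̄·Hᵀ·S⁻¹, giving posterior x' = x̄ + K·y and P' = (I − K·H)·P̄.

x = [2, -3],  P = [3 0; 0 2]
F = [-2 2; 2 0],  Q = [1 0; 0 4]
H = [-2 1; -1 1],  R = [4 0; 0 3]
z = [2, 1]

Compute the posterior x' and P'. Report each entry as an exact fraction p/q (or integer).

x̄ = F·x = [-10, 4]
P̄ = F·P·Fᵀ + Q = [21 -12; -12 16]
y = z − H·x̄ = [-22, -13]
S = H·P̄·Hᵀ + R = [152 94; 94 64]
K = P̄·Hᵀ·S⁻¹ = [-177/446 15/223; -18/223 124/223]
x' = x̄ + K·y = [-478/223, -324/223]
P' = (I − K·H)·P̄ = [399/223 444/223; 444/223 816/223]

x' = [-478/223, -324/223]
P' = [399/223 444/223; 444/223 816/223]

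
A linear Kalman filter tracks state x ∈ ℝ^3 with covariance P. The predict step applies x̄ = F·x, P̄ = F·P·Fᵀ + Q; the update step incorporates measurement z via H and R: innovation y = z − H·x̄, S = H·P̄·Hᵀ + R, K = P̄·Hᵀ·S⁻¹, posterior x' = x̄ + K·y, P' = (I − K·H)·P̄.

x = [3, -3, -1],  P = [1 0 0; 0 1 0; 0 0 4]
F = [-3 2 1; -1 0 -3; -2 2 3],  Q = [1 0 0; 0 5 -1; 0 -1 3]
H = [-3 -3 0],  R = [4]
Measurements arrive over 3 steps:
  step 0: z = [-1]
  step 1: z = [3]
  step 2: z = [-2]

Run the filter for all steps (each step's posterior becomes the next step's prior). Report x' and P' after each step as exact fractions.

step 0: x̄ = F·x = [-16, 0, -15]
step 0: P̄ = F·P·Fᵀ + Q = [18 -9 22; -9 42 -35; 22 -35 47]
step 0: y = z − H·x̄ = [-49]
step 0: S = H·P̄·Hᵀ + R = [382]
step 0: K = P̄·Hᵀ·S⁻¹ = [-27/382; -99/382; 39/382]
step 0: x' = x̄ + K·y = [-4789/382, 4851/382, -7641/382]
step 0: P' = (I − K·H)·P̄ = [6147/382 -6111/382 9457/382; -6111/382 6243/382 -9509/382; 9457/382 -9509/382 16433/382]
step 1: x̄ = F·x = [8214/191, 13856/191, -3643/382]
step 1: P̄ = F·P·Fᵀ + Q = [37832/191 57037/191 -3918/191; 57037/191 106348/191 -19169/191; -3918/191 -19169/191 19899/382]
step 1: y = z − H·x̄ = [66783/191]
step 1: S = H·P̄·Hᵀ + R = [2325050/191]
step 1: K = P̄·Hᵀ·S⁻¹ = [-284607/2325050; -98031/465010; 69261/2325050]
step 1: x' = x̄ + K·y = [476709/2325050, -542543/465010, 1021934/1162525]
step 1: P' = (I − K·H)·P̄ = [36440561/2325050 -7212217/465010 55511097/2325050; -7212217/465010 1468585/93002 -11120689/465010; 55511097/2325050 -11120689/465010 47999997/1162525]
step 2: x̄ = F·x = [-4811689/2325050, -6608313/2325050, -123622/1162525]
step 2: P̄ = F·P·Fᵀ + Q = [450401251/2325050 671153317/2325050 -41336929/2325050; 671153317/2325050 1245132339/2325050 -221167743/2325050; -41336929/2325050 -221167743/2325050 59355008/1162525]
step 2: y = z − H·x̄ = [-19455053/1162525]
step 2: S = H·P̄·Hᵀ + R = [13674931108/1162525]
step 2: K = P̄·Hᵀ·S⁻¹ = [-420582963/3418732777; -718607121/3418732777; 98439252/3418732777]
step 2: x' = x̄ + K·y = [-73074751/6837465554, 4618415085/6837465554, -2010942946/3418732777]
step 2: P' = (I − K·H)·P̄ = [107250415663/6837465554 -106128861095/6837465554 163347080003/6837465554; -106128861095/6837465554 108045146751/6837465554 -163609584675/6837465554; 163347080003/6837465554 -163609584675/6837465554 141207944768/3418732777]

step 0: x' = [-4789/382, 4851/382, -7641/382], P' = [6147/382 -6111/382 9457/382; -6111/382 6243/382 -9509/382; 9457/382 -9509/382 16433/382]
step 1: x' = [476709/2325050, -542543/465010, 1021934/1162525], P' = [36440561/2325050 -7212217/465010 55511097/2325050; -7212217/465010 1468585/93002 -11120689/465010; 55511097/2325050 -11120689/465010 47999997/1162525]
step 2: x' = [-73074751/6837465554, 4618415085/6837465554, -2010942946/3418732777], P' = [107250415663/6837465554 -106128861095/6837465554 163347080003/6837465554; -106128861095/6837465554 108045146751/6837465554 -163609584675/6837465554; 163347080003/6837465554 -163609584675/6837465554 141207944768/3418732777]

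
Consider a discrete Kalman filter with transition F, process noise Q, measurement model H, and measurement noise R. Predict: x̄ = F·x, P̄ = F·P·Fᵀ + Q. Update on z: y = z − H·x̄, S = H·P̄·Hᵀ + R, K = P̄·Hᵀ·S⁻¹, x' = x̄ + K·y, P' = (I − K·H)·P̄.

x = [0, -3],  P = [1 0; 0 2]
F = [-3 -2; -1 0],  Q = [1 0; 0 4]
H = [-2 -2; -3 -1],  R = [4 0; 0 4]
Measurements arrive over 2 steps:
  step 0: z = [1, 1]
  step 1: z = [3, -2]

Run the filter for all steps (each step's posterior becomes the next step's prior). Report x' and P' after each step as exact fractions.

step 0: x̄ = F·x = [6, 0]
step 0: P̄ = F·P·Fᵀ + Q = [18 3; 3 5]
step 0: y = z − H·x̄ = [13, 19]
step 0: S = H·P̄·Hᵀ + R = [120 142; 142 189]
step 0: K = P̄·Hᵀ·S⁻¹ = [39/629 -219/629; -7/17 4/17]
step 0: x' = x̄ + K·y = [120/629, -15/17]
step 0: P' = (I − K·H)·P̄ = [477/629 -15/17; -15/17 29/17]
step 1: x̄ = F·x = [750/629, -120/629]
step 1: P̄ = F·P·Fᵀ + Q = [2554/629 321/629; 321/629 2993/629]
step 1: y = z − H·x̄ = [3147/629, 872/629]
step 1: S = H·P̄·Hᵀ + R = [27272/629 23878/629; 23878/629 30421/629]
step 1: K = P̄·Hᵀ·S⁻¹ = [6239/103133 -31961/103133; -42595/103133 20022/103133]
step 1: x' = x̄ + K·y = [109879/103133, -205029/103133]
step 1: P' = (I − K·H)·P̄ = [70161/103133 -82639/103133; -82639/103133 167829/103133]

step 0: x' = [120/629, -15/17], P' = [477/629 -15/17; -15/17 29/17]
step 1: x' = [109879/103133, -205029/103133], P' = [70161/103133 -82639/103133; -82639/103133 167829/103133]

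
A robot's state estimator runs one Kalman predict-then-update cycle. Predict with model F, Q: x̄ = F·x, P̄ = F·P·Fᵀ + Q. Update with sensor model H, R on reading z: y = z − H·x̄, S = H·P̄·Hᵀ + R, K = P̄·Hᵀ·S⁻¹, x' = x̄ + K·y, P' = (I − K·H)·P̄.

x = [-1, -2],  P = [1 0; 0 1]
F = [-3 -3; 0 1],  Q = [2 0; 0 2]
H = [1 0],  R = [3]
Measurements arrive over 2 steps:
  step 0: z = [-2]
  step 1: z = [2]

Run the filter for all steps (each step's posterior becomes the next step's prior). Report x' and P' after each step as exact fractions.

step 0: x' = [-13/23, -13/23], P' = [60/23 -9/23; -9/23 60/23]
step 1: x' = [2162/1033, -371/1033], P' = [2892/1033 -459/1033; -459/1033 3743/1033]

step 0: x̄ = F·x = [9, -2]
step 0: P̄ = F·P·Fᵀ + Q = [20 -3; -3 3]
step 0: y = z − H·x̄ = [-11]
step 0: S = H·P̄·Hᵀ + R = [23]
step 0: K = P̄·Hᵀ·S⁻¹ = [20/23; -3/23]
step 0: x' = x̄ + K·y = [-13/23, -13/23]
step 0: P' = (I − K·H)·P̄ = [60/23 -9/23; -9/23 60/23]
step 1: x̄ = F·x = [78/23, -13/23]
step 1: P̄ = F·P·Fᵀ + Q = [964/23 -153/23; -153/23 106/23]
step 1: y = z − H·x̄ = [-32/23]
step 1: S = H·P̄·Hᵀ + R = [1033/23]
step 1: K = P̄·Hᵀ·S⁻¹ = [964/1033; -153/1033]
step 1: x' = x̄ + K·y = [2162/1033, -371/1033]
step 1: P' = (I − K·H)·P̄ = [2892/1033 -459/1033; -459/1033 3743/1033]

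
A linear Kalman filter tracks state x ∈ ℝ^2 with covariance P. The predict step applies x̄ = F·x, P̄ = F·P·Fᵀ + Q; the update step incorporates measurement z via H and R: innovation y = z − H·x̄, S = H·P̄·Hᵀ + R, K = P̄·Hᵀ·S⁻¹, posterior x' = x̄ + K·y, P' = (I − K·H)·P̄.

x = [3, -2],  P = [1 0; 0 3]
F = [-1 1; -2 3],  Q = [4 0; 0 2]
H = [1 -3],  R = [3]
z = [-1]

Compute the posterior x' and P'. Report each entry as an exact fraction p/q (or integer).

x̄ = F·x = [-5, -12]
P̄ = F·P·Fᵀ + Q = [8 11; 11 33]
y = z − H·x̄ = [-32]
S = H·P̄·Hᵀ + R = [242]
K = P̄·Hᵀ·S⁻¹ = [-25/242; -4/11]
x' = x̄ + K·y = [-205/121, -4/11]
P' = (I − K·H)·P̄ = [1311/242 21/11; 21/11 1]

x' = [-205/121, -4/11]
P' = [1311/242 21/11; 21/11 1]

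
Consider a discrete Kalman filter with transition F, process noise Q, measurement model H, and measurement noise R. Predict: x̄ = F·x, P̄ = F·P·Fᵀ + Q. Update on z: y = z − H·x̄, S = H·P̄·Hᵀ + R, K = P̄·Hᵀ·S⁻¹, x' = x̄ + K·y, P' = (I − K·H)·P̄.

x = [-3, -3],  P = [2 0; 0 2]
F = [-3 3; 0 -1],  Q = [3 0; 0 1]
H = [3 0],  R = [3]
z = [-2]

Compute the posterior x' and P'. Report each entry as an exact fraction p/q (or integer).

x̄ = F·x = [0, 3]
P̄ = F·P·Fᵀ + Q = [39 -6; -6 3]
y = z − H·x̄ = [-2]
S = H·P̄·Hᵀ + R = [354]
K = P̄·Hᵀ·S⁻¹ = [39/118; -3/59]
x' = x̄ + K·y = [-39/59, 183/59]
P' = (I − K·H)·P̄ = [39/118 -3/59; -3/59 123/59]

x' = [-39/59, 183/59]
P' = [39/118 -3/59; -3/59 123/59]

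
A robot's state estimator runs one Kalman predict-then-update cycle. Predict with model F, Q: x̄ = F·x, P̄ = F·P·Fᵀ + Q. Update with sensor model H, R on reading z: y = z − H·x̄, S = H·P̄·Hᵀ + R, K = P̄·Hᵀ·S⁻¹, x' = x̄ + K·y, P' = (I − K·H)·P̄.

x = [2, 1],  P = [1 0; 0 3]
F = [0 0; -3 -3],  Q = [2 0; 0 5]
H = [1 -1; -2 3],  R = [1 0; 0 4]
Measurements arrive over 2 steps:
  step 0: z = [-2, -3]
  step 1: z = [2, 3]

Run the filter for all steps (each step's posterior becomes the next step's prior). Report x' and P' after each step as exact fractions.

step 0: x' = [-922/635, -159/127], P' = [1074/635 164/127; 164/127 164/127]
step 1: x' = [735218/537415, 125547/107483], P' = [914586/537415 139924/107483; 139924/107483 139924/107483]

step 0: x̄ = F·x = [0, -9]
step 0: P̄ = F·P·Fᵀ + Q = [2 0; 0 41]
step 0: y = z − H·x̄ = [-11, 24]
step 0: S = H·P̄·Hᵀ + R = [44 -127; -127 381]
step 0: K = P̄·Hᵀ·S⁻¹ = [2/5 78/635; 0 41/127]
step 0: x' = x̄ + K·y = [-922/635, -159/127]
step 0: P' = (I − K·H)·P̄ = [1074/635 164/127; 164/127 164/127]
step 1: x̄ = F·x = [0, 5151/635]
step 1: P̄ = F·P·Fᵀ + Q = [2 0; 0 34981/635]
step 1: y = z − H·x̄ = [6421/635, -13548/635]
step 1: S = H·P̄·Hᵀ + R = [36886/635 -107483/635; -107483/635 322449/635]
step 1: K = P̄·Hᵀ·S⁻¹ = [2/5 67422/537415; 0 34981/107483]
step 1: x' = x̄ + K·y = [735218/537415, 125547/107483]
step 1: P' = (I − K·H)·P̄ = [914586/537415 139924/107483; 139924/107483 139924/107483]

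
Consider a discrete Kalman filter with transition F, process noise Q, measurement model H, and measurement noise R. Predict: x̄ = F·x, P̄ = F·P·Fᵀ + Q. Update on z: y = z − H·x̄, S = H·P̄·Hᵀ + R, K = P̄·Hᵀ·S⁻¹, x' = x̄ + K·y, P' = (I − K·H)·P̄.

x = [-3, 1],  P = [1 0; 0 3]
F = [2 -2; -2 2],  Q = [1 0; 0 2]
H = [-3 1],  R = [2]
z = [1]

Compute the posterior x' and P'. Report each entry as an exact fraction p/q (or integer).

x̄ = F·x = [-8, 8]
P̄ = F·P·Fᵀ + Q = [17 -16; -16 18]
y = z − H·x̄ = [-31]
S = H·P̄·Hᵀ + R = [269]
K = P̄·Hᵀ·S⁻¹ = [-67/269; 66/269]
x' = x̄ + K·y = [-75/269, 106/269]
P' = (I − K·H)·P̄ = [84/269 118/269; 118/269 486/269]

x' = [-75/269, 106/269]
P' = [84/269 118/269; 118/269 486/269]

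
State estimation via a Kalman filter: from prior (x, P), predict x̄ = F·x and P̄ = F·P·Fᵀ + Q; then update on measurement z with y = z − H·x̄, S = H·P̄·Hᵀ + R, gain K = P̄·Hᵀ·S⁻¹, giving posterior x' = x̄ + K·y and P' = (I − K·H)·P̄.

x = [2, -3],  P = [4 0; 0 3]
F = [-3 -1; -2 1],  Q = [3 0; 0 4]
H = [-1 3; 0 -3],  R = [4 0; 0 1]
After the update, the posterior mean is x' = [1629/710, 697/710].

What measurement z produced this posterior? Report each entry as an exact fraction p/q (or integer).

z = [1, -3]

x̄ = F·x = [-3, -7]
P̄ = F·P·Fᵀ + Q = [42 21; 21 23]
S = H·P̄·Hᵀ + R = [127 -144; -144 208]
K = P̄·Hᵀ·S⁻¹ = [-294/355 -4977/5680; 3/355 -1851/5680]
x' − x̄ = [3759/710, 5667/710] = K·y
y = (KᵀK)⁻¹·Kᵀ·(x' − x̄) = [19, -24]
z = y + H·x̄ = [19, -24] + [-18, 21] = [1, -3]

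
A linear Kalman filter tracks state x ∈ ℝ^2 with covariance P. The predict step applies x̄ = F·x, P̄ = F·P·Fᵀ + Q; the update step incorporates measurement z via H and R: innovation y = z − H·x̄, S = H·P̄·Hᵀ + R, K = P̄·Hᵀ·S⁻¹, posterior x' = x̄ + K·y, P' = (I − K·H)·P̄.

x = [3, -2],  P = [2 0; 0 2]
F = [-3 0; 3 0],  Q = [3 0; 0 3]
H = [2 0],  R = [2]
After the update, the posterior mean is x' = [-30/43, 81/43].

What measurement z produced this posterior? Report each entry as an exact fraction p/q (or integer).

x̄ = F·x = [-9, 9]
P̄ = F·P·Fᵀ + Q = [21 -18; -18 21]
S = H·P̄·Hᵀ + R = [86]
K = P̄·Hᵀ·S⁻¹ = [21/43; -18/43]
x' − x̄ = [357/43, -306/43] = K·y
y = (KᵀK)⁻¹·Kᵀ·(x' − x̄) = [17]
z = y + H·x̄ = [17] + [-18] = [-1]

z = [-1]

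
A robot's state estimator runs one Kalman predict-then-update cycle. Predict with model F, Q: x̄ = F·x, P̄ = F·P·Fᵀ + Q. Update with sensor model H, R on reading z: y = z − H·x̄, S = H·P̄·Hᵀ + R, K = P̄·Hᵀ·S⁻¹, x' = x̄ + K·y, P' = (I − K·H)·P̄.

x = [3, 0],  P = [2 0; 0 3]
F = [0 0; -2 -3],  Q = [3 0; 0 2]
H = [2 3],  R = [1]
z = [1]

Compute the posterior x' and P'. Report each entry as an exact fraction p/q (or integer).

x̄ = F·x = [0, -6]
P̄ = F·P·Fᵀ + Q = [3 0; 0 37]
y = z − H·x̄ = [19]
S = H·P̄·Hᵀ + R = [346]
K = P̄·Hᵀ·S⁻¹ = [3/173; 111/346]
x' = x̄ + K·y = [57/173, 33/346]
P' = (I − K·H)·P̄ = [501/173 -333/173; -333/173 481/346]

x' = [57/173, 33/346]
P' = [501/173 -333/173; -333/173 481/346]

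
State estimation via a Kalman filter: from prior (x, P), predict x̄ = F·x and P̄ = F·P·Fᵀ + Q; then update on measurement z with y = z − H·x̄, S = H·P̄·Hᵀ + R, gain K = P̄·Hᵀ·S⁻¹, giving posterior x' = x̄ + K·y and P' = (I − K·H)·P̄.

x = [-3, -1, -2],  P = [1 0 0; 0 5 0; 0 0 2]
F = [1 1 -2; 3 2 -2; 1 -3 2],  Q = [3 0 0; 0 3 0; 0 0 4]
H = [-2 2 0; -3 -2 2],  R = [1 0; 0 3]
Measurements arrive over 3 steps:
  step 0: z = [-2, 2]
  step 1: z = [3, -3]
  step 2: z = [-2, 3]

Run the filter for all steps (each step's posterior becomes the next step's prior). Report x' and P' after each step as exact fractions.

step 0: x̄ = F·x = [0, -7, -4]
step 0: P̄ = F·P·Fᵀ + Q = [17 21 -22; 21 40 -35; -22 -35 58]
step 0: y = z − H·x̄ = [12, -4]
step 0: S = H·P̄·Hᵀ + R = [61 -152; -152 1344]
step 0: K = P̄·Hᵀ·S⁻¹ = [-1259/7360 -7141/58880; 2337/7360 -7217/58880; 21/368 571/2944]
step 0: x' = x̄ + K·y = [-4615/2944, -7947/2944, -3011/736]
step 0: P' = (I − K·H)·P̄ = [103219/58880 98183/58880 12115/2944; 98183/58880 107531/58880 12199/2944; 12115/2944 12199/2944 7807/736]
step 1: x̄ = F·x = [5763/1472, -5651/2944, -2431/1472]
step 1: P̄ = F·P·Fᵀ + Q = [284219/14720 55797/29440 -48107/2944; 55797/29440 352731/58880 -11205/5888; -48107/2944 -11205/5888 62855/2944]
step 1: y = z − H·x̄ = [21593/1472, 3021/368]
step 1: S = H·P̄·Hᵀ + R = [1281139/14720 536719/3680; 536719/3680 478579/920]
step 1: K = P̄·Hᵀ·S⁻¹ = [-64014385/353324931 -46168256/353324931; 72546299/235549954 -15031606/117774977; 5339395/117774977 20131185/117774977]
step 1: x' = x̄ + K·y = [65252552/353324931, 365259501/235549954, 49081404/117774977]
step 1: P' = (I − K·H)·P̄ = [234603293/353324931 135064067/235549954 161749552/117774977; 135064067/235549954 342674433/471099908 328838499/235549954; 161749552/117774977 328838499/235549954 437240355/117774977]
step 2: x̄ = F·x = [33542461/37192098, 332349245/117774977, -2567853557/706649862]
step 2: P̄ = F·P·Fᵀ + Q = [692554685/74384196 11160536/6198683 -472090243/74384196; 11160536/6198683 702806445/117774977 -209903308/117774977; -472090243/74384196 -209903308/117774977 16056658955/1413299724]
step 2: y = z − H·x̄ = [-2063438573/353324931, 13155767917/706649862]
step 2: S = H·P̄·Hᵀ + R = [16856336870/353324931 32965409999/706649862; 32965409999/706649862 378950614955/1413299724]
step 2: K = P̄·Hᵀ·S⁻¹ = [-2776027753990/15003189702379 -1991650928747/15003189702379; 4536091789722/15003189702379 -1958685518748/15003189702379; 470946388734/15003189702379 2454294918101/15003189702379]
step 2: x' = x̄ + K·y = [-7335652308929/15003189702379, -20618574783129/15003189702379, -11577724740075/15003189702379]
step 2: P' = (I − K·H)·P̄ = [9908897279465/15003189702379 8520883402470/15003189702379 20396752928547/15003189702379; 8520883402470/15003189702379 10788929297331/15003189702379 20632226122914/15003189702379; 20396752928547/15003189702379 20632226122914/15003189702379 54908797892886/15003189702379]

step 0: x' = [-4615/2944, -7947/2944, -3011/736], P' = [103219/58880 98183/58880 12115/2944; 98183/58880 107531/58880 12199/2944; 12115/2944 12199/2944 7807/736]
step 1: x' = [65252552/353324931, 365259501/235549954, 49081404/117774977], P' = [234603293/353324931 135064067/235549954 161749552/117774977; 135064067/235549954 342674433/471099908 328838499/235549954; 161749552/117774977 328838499/235549954 437240355/117774977]
step 2: x' = [-7335652308929/15003189702379, -20618574783129/15003189702379, -11577724740075/15003189702379], P' = [9908897279465/15003189702379 8520883402470/15003189702379 20396752928547/15003189702379; 8520883402470/15003189702379 10788929297331/15003189702379 20632226122914/15003189702379; 20396752928547/15003189702379 20632226122914/15003189702379 54908797892886/15003189702379]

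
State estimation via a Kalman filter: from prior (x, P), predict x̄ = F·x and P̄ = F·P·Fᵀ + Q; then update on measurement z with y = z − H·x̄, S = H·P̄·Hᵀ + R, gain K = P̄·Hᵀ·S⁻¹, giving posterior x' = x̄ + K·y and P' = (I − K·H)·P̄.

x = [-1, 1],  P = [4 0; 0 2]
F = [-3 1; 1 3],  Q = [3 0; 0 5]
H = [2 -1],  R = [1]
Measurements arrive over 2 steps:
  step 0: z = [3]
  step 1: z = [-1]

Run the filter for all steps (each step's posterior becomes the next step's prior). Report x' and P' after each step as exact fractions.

step 0: x' = [25/9, 61/24], P' = [139/27 89/9; 89/9 479/24]
step 1: x' = [-288767/92591, -480410/92591], P' = [278187/92591 544581/92591; 544581/92591 1157951/92591]

step 0: x̄ = F·x = [4, 2]
step 0: P̄ = F·P·Fᵀ + Q = [41 -6; -6 27]
step 0: y = z − H·x̄ = [-3]
step 0: S = H·P̄·Hᵀ + R = [216]
step 0: K = P̄·Hᵀ·S⁻¹ = [11/27; -13/72]
step 0: x' = x̄ + K·y = [25/9, 61/24]
step 0: P' = (I − K·H)·P̄ = [139/27 89/9; 89/9 479/24]
step 1: x̄ = F·x = [-139/24, 749/72]
step 1: P̄ = F·P·Fᵀ + Q = [239/24 -2497/72; -2497/72 53807/216]
step 1: y = z − H·x̄ = [1511/72]
step 1: S = H·P̄·Hᵀ + R = [92591/216]
step 1: K = P̄·Hᵀ·S⁻¹ = [11793/92591; -68789/92591]
step 1: x' = x̄ + K·y = [-288767/92591, -480410/92591]
step 1: P' = (I − K·H)·P̄ = [278187/92591 544581/92591; 544581/92591 1157951/92591]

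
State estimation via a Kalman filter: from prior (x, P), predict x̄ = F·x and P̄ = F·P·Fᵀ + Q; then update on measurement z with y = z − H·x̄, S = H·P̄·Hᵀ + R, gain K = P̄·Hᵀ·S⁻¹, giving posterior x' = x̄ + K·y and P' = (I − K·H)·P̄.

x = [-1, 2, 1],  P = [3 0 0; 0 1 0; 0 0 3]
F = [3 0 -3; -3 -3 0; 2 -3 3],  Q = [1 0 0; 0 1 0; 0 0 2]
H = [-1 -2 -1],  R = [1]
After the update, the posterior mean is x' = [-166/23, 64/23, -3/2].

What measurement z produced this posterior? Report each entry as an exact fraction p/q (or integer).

z = [3]

x̄ = F·x = [-6, -3, -5]
P̄ = F·P·Fᵀ + Q = [55 -27 -9; -27 37 -9; -9 -9 50]
S = H·P̄·Hᵀ + R = [92]
K = P̄·Hᵀ·S⁻¹ = [2/23; -19/46; -1/4]
x' − x̄ = [-28/23, 133/23, 7/2] = K·y
y = (KᵀK)⁻¹·Kᵀ·(x' − x̄) = [-14]
z = y + H·x̄ = [-14] + [17] = [3]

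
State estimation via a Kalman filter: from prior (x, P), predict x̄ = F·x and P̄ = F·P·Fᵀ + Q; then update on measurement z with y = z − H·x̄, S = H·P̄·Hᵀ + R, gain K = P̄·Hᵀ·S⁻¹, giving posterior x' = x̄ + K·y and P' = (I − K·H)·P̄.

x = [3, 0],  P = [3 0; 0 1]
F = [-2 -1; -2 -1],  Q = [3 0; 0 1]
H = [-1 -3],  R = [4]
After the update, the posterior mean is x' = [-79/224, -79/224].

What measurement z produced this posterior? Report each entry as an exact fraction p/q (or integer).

z = [1]

x̄ = F·x = [-6, -6]
P̄ = F·P·Fᵀ + Q = [16 13; 13 14]
S = H·P̄·Hᵀ + R = [224]
K = P̄·Hᵀ·S⁻¹ = [-55/224; -55/224]
x' − x̄ = [1265/224, 1265/224] = K·y
y = (KᵀK)⁻¹·Kᵀ·(x' − x̄) = [-23]
z = y + H·x̄ = [-23] + [24] = [1]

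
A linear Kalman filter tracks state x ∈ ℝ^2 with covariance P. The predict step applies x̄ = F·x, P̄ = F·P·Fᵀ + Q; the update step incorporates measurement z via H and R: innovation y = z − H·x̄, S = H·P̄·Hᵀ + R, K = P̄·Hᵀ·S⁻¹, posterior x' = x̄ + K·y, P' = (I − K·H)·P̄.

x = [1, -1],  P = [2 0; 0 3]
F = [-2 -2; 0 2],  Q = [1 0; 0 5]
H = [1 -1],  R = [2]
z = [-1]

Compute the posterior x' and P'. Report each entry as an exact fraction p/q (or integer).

x̄ = F·x = [0, -2]
P̄ = F·P·Fᵀ + Q = [21 -12; -12 17]
y = z − H·x̄ = [-3]
S = H·P̄·Hᵀ + R = [64]
K = P̄·Hᵀ·S⁻¹ = [33/64; -29/64]
x' = x̄ + K·y = [-99/64, -41/64]
P' = (I − K·H)·P̄ = [255/64 189/64; 189/64 247/64]

x' = [-99/64, -41/64]
P' = [255/64 189/64; 189/64 247/64]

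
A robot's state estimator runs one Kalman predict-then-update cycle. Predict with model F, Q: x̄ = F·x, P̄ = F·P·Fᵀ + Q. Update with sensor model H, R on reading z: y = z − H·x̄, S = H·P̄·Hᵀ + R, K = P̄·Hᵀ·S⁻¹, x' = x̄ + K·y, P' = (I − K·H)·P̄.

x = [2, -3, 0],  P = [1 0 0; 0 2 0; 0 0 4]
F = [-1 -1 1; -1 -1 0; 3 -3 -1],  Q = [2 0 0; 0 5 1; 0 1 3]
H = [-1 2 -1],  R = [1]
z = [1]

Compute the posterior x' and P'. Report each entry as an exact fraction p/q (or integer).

x' = [8/23, 181/46, 315/46]
P' = [205/23 78/23 -48/23; 78/23 287/46 409/46; -48/23 409/46 939/46]

x̄ = F·x = [1, 1, 15]
P̄ = F·P·Fᵀ + Q = [9 3 -1; 3 8 4; -1 4 34]
y = z − H·x̄ = [15]
S = H·P̄·Hᵀ + R = [46]
K = P̄·Hᵀ·S⁻¹ = [-1/23; 9/46; -25/46]
x' = x̄ + K·y = [8/23, 181/46, 315/46]
P' = (I − K·H)·P̄ = [205/23 78/23 -48/23; 78/23 287/46 409/46; -48/23 409/46 939/46]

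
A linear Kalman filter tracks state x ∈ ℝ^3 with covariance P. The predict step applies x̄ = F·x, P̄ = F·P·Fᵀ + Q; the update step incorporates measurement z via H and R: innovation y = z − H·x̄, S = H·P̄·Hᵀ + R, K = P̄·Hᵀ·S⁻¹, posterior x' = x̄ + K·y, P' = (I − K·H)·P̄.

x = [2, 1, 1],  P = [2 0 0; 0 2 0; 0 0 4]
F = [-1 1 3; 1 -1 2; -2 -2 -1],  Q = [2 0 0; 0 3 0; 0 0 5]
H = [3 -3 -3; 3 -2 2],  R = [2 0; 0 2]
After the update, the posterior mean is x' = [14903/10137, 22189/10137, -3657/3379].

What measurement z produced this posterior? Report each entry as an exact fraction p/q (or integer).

z = [1, -2]

x̄ = F·x = [2, 3, -7]
P̄ = F·P·Fᵀ + Q = [42 20 -12; 20 23 -8; -12 -8 25]
S = H·P̄·Hᵀ + R = [524 102; 102 252]
K = P̄·Hᵀ·S⁻¹ = [1615/10137 5521/30411; 332/10137 -1289/60822; -694/3379 4099/20274]
x' − x̄ = [-5371/10137, -8222/10137, 19996/3379] = K·y
y = (KᵀK)⁻¹·Kᵀ·(x' − x̄) = [-17, 12]
z = y + H·x̄ = [-17, 12] + [18, -14] = [1, -2]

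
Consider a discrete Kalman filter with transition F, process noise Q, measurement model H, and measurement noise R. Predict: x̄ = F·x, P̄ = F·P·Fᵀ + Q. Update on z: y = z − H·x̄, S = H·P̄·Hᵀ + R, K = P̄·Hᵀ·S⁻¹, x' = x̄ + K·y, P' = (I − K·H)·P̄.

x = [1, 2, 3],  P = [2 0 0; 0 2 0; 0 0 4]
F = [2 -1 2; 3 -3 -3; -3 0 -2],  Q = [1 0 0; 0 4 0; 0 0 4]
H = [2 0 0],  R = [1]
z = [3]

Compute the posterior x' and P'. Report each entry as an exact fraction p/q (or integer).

x̄ = F·x = [6, -12, -9]
P̄ = F·P·Fᵀ + Q = [27 -6 -28; -6 76 6; -28 6 38]
y = z − H·x̄ = [-9]
S = H·P̄·Hᵀ + R = [109]
K = P̄·Hᵀ·S⁻¹ = [54/109; -12/109; -56/109]
x' = x̄ + K·y = [168/109, -1200/109, -477/109]
P' = (I − K·H)·P̄ = [27/109 -6/109 -28/109; -6/109 8140/109 -18/109; -28/109 -18/109 1006/109]

x' = [168/109, -1200/109, -477/109]
P' = [27/109 -6/109 -28/109; -6/109 8140/109 -18/109; -28/109 -18/109 1006/109]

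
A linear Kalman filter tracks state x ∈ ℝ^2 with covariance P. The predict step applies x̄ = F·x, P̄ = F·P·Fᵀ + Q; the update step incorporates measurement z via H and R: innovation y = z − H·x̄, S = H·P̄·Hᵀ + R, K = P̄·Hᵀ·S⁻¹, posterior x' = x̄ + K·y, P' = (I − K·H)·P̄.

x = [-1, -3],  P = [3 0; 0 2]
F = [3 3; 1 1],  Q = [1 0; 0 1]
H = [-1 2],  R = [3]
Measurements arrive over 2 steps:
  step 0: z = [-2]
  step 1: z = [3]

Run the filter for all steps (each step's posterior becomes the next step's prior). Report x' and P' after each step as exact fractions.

step 0: x̄ = F·x = [-12, -4]
step 0: P̄ = F·P·Fᵀ + Q = [46 15; 15 6]
step 0: y = z − H·x̄ = [-6]
step 0: S = H·P̄·Hᵀ + R = [13]
step 0: K = P̄·Hᵀ·S⁻¹ = [-16/13; -3/13]
step 0: x' = x̄ + K·y = [-60/13, -34/13]
step 0: P' = (I − K·H)·P̄ = [342/13 147/13; 147/13 69/13]
step 1: x̄ = F·x = [-282/13, -94/13]
step 1: P̄ = F·P·Fᵀ + Q = [6358/13 2115/13; 2115/13 718/13]
step 1: y = z − H·x̄ = [-55/13]
step 1: S = H·P̄·Hᵀ + R = [809/13]
step 1: K = P̄·Hᵀ·S⁻¹ = [-2128/809; -679/809]
step 1: x' = x̄ + K·y = [-8546/809, -2977/809]
step 1: P' = (I − K·H)·P̄ = [47326/809 20471/809; 20471/809 9217/809]

step 0: x' = [-60/13, -34/13], P' = [342/13 147/13; 147/13 69/13]
step 1: x' = [-8546/809, -2977/809], P' = [47326/809 20471/809; 20471/809 9217/809]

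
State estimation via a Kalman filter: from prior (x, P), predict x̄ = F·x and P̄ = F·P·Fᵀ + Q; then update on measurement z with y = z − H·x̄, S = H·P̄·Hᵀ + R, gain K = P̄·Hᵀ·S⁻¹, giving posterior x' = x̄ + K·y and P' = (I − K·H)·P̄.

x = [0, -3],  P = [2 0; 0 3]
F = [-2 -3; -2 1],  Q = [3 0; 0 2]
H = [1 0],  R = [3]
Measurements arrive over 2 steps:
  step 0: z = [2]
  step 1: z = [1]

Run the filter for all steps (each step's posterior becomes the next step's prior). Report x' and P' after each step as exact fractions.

step 0: x' = [103/41, -116/41], P' = [114/41 -3/41; -3/41 532/41]
step 1: x' = [19/18, -22/3], P' = [1777/606 -64/101; -64/101 2066/101]

step 0: x̄ = F·x = [9, -3]
step 0: P̄ = F·P·Fᵀ + Q = [38 -1; -1 13]
step 0: y = z − H·x̄ = [-7]
step 0: S = H·P̄·Hᵀ + R = [41]
step 0: K = P̄·Hᵀ·S⁻¹ = [38/41; -1/41]
step 0: x' = x̄ + K·y = [103/41, -116/41]
step 0: P' = (I − K·H)·P̄ = [114/41 -3/41; -3/41 532/41]
step 1: x̄ = F·x = [142/41, -322/41]
step 1: P̄ = F·P·Fᵀ + Q = [5331/41 -1152/41; -1152/41 1082/41]
step 1: y = z − H·x̄ = [-101/41]
step 1: S = H·P̄·Hᵀ + R = [5454/41]
step 1: K = P̄·Hᵀ·S⁻¹ = [1777/1818; -64/303]
step 1: x' = x̄ + K·y = [19/18, -22/3]
step 1: P' = (I − K·H)·P̄ = [1777/606 -64/101; -64/101 2066/101]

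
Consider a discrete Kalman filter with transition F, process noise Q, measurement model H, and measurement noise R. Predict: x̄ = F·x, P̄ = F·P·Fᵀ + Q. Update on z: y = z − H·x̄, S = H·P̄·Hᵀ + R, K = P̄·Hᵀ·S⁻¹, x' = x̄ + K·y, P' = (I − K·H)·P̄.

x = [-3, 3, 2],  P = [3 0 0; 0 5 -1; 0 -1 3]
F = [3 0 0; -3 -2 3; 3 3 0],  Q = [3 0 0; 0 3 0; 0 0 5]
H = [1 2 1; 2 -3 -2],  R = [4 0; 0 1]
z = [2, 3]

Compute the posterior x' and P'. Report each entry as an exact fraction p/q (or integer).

x' = [124068/44105, -236874/44105, 416122/44105]
P' = [89709/44105 -197862/44105 379731/44105; -197862/44105 859156/44105 -1480718/44105; 379731/44105 -1480718/44105 2596209/44105]

x̄ = F·x = [-9, 9, 0]
P̄ = F·P·Fᵀ + Q = [30 -27 27; -27 89 -66; 27 -66 77]
y = z − H·x̄ = [-7, 48]
S = H·P̄·Hᵀ + R = [149 -193; -193 546]
K = P̄·Hᵀ·S⁻¹ = [18429/44105 13542/44105; 9933/44105 -11756/44105; 3626/44105 9198/44105]
x' = x̄ + K·y = [124068/44105, -236874/44105, 416122/44105]
P' = (I − K·H)·P̄ = [89709/44105 -197862/44105 379731/44105; -197862/44105 859156/44105 -1480718/44105; 379731/44105 -1480718/44105 2596209/44105]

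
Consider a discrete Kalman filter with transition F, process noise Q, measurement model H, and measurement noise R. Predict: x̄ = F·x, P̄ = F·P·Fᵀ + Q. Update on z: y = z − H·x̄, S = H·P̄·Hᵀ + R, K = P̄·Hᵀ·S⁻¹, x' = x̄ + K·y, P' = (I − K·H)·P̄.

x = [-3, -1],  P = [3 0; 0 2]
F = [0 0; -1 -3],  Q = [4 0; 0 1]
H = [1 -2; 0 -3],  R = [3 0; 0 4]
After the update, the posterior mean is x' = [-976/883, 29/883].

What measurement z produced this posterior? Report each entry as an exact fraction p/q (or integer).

x̄ = F·x = [0, 6]
P̄ = F·P·Fᵀ + Q = [4 0; 0 22]
S = H·P̄·Hᵀ + R = [95 132; 132 202]
K = P̄·Hᵀ·S⁻¹ = [404/883 -264/883; -88/883 -231/883]
x' − x̄ = [-976/883, -5269/883] = K·y
y = (KᵀK)⁻¹·Kᵀ·(x' − x̄) = [10, 19]
z = y + H·x̄ = [10, 19] + [-12, -18] = [-2, 1]

z = [-2, 1]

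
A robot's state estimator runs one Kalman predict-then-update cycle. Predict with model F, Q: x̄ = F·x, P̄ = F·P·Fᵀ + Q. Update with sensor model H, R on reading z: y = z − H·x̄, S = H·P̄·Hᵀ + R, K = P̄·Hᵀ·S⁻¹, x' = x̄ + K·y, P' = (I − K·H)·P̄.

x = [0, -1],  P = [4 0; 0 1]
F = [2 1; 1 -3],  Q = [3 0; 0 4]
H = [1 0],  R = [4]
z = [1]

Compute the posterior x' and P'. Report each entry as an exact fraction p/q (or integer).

x̄ = F·x = [-1, 3]
P̄ = F·P·Fᵀ + Q = [20 5; 5 17]
y = z − H·x̄ = [2]
S = H·P̄·Hᵀ + R = [24]
K = P̄·Hᵀ·S⁻¹ = [5/6; 5/24]
x' = x̄ + K·y = [2/3, 41/12]
P' = (I − K·H)·P̄ = [10/3 5/6; 5/6 383/24]

x' = [2/3, 41/12]
P' = [10/3 5/6; 5/6 383/24]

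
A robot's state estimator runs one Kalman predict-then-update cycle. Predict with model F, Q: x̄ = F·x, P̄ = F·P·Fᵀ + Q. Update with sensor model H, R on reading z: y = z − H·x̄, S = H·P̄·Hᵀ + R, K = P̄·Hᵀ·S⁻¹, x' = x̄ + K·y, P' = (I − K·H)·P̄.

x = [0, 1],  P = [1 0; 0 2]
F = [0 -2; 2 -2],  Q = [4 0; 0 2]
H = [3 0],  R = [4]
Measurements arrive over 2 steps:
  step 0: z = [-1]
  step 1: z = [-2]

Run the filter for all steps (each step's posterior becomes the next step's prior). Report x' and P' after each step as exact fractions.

step 0: x' = [-11/28, -13/14], P' = [3/7 2/7; 2/7 62/7]
step 1: x' = [-401/628, -345/314], P' = [69/157 60/157; 60/157 1158/157]

step 0: x̄ = F·x = [-2, -2]
step 0: P̄ = F·P·Fᵀ + Q = [12 8; 8 14]
step 0: y = z − H·x̄ = [5]
step 0: S = H·P̄·Hᵀ + R = [112]
step 0: K = P̄·Hᵀ·S⁻¹ = [9/28; 3/14]
step 0: x' = x̄ + K·y = [-11/28, -13/14]
step 0: P' = (I − K·H)·P̄ = [3/7 2/7; 2/7 62/7]
step 1: x̄ = F·x = [13/7, 15/14]
step 1: P̄ = F·P·Fᵀ + Q = [276/7 240/7; 240/7 258/7]
step 1: y = z − H·x̄ = [-53/7]
step 1: S = H·P̄·Hᵀ + R = [2512/7]
step 1: K = P̄·Hᵀ·S⁻¹ = [207/628; 45/157]
step 1: x' = x̄ + K·y = [-401/628, -345/314]
step 1: P' = (I − K·H)·P̄ = [69/157 60/157; 60/157 1158/157]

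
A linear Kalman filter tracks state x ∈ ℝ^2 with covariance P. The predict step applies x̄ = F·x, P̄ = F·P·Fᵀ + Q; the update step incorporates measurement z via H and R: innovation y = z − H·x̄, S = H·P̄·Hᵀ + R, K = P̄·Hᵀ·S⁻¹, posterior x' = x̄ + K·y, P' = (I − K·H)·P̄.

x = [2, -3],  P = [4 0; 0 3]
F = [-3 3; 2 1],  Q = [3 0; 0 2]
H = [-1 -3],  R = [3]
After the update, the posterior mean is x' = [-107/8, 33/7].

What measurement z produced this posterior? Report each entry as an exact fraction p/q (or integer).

x̄ = F·x = [-15, 1]
P̄ = F·P·Fᵀ + Q = [66 -15; -15 21]
S = H·P̄·Hᵀ + R = [168]
K = P̄·Hᵀ·S⁻¹ = [-1/8; -2/7]
x' − x̄ = [13/8, 26/7] = K·y
y = (KᵀK)⁻¹·Kᵀ·(x' − x̄) = [-13]
z = y + H·x̄ = [-13] + [12] = [-1]

z = [-1]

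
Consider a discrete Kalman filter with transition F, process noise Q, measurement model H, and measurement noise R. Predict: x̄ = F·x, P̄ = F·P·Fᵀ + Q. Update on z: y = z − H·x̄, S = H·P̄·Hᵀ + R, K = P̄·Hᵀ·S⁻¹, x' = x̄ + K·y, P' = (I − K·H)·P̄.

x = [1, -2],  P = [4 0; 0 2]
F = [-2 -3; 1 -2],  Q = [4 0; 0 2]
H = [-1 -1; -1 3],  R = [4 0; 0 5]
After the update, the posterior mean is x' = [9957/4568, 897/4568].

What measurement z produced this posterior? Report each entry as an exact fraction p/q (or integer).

x̄ = F·x = [4, 5]
P̄ = F·P·Fᵀ + Q = [38 4; 4 14]
S = H·P̄·Hᵀ + R = [64 -12; -12 145]
K = P̄·Hᵀ·S⁻¹ = [-3201/4568 -271/1142; -1077/4568 277/1142]
x' − x̄ = [-8315/4568, -21943/4568] = K·y
y = (KᵀK)⁻¹·Kᵀ·(x' − x̄) = [7, -13]
z = y + H·x̄ = [7, -13] + [-9, 11] = [-2, -2]

z = [-2, -2]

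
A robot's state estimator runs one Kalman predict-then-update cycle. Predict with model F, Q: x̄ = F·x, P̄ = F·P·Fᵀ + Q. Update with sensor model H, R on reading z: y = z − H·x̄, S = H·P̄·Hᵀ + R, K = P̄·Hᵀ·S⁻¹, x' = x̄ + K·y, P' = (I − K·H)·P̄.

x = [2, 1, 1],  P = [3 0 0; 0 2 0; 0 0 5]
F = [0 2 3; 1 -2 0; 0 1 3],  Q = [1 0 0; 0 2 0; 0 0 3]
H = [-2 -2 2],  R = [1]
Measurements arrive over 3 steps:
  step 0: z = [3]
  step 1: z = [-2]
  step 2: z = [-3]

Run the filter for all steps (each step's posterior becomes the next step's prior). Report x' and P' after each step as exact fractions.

step 0: x̄ = F·x = [5, 0, 4]
step 0: P̄ = F·P·Fᵀ + Q = [54 -8 49; -8 13 -4; 49 -4 50]
step 0: y = z − H·x̄ = [5]
step 0: S = H·P̄·Hᵀ + R = [45]
step 0: K = P̄·Hᵀ·S⁻¹ = [2/15; -2/5; 2/9]
step 0: x' = x̄ + K·y = [17/3, -2, 46/9]
step 0: P' = (I − K·H)·P̄ = [266/5 -28/5 143/3; -28/5 29/5 0; 143/3 0 430/9]
step 1: x̄ = F·x = [34/3, 29/3, 40/3]
step 1: P̄ = F·P·Fᵀ + Q = [2271/5 543/5 2208/5; 543/5 504/5 629/5; 2208/5 629/5 2194/5]
step 1: y = z − H·x̄ = [40/3]
step 1: S = H·P̄·Hᵀ + R = [1529/5]
step 1: K = P̄·Hᵀ·S⁻¹ = [-1212/1529; -76/139; -1286/1529]
step 1: x' = x̄ + K·y = [3506/4587, 991/417, 3240/1529]
step 1: P' = (I − K·H)·P̄ = [400683/1529 -3327/139 363480/1529; -3327/139 1304/139 -2061/139; 363480/1529 -2061/139 340166/1529]
step 2: x̄ = F·x = [50962/4587, -18296/4587, 40061/4587]
step 2: P̄ = F·P·Fᵀ + Q = [2848347/1529 1095896/1529 2886143/1529; 1095896/1529 607505/1529 1161181/1529; 2886143/1529 1161181/1529 2944399/1529]
step 2: y = z − H·x̄ = [-9517/1529]
step 2: S = H·P̄·Hᵀ + R = [1991109/1529]
step 2: K = P̄·Hᵀ·S⁻¹ = [-705400/663703; -361480/663703; -2205850/1991109]
step 2: x' = x̄ + K·y = [35293334/1991109, -1191952/1991109, 10373159/663703]
step 2: P' = (I − K·H)·P̄ = [260097429/663703 -24600728/663703 235144001/663703; -24600728/663703 7324735/663703 -17456733/663703; 235144001/663703 -17456733/663703 651958879/1991109]

step 0: x' = [17/3, -2, 46/9], P' = [266/5 -28/5 143/3; -28/5 29/5 0; 143/3 0 430/9]
step 1: x' = [3506/4587, 991/417, 3240/1529], P' = [400683/1529 -3327/139 363480/1529; -3327/139 1304/139 -2061/139; 363480/1529 -2061/139 340166/1529]
step 2: x' = [35293334/1991109, -1191952/1991109, 10373159/663703], P' = [260097429/663703 -24600728/663703 235144001/663703; -24600728/663703 7324735/663703 -17456733/663703; 235144001/663703 -17456733/663703 651958879/1991109]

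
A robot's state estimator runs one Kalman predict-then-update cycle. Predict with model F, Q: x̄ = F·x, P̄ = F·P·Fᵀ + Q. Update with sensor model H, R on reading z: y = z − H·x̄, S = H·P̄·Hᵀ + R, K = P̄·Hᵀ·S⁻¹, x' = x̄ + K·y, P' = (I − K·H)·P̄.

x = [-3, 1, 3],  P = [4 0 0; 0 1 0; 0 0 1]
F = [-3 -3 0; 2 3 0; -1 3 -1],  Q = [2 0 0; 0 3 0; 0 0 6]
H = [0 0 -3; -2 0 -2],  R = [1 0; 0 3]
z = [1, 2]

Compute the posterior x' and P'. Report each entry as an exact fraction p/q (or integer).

x̄ = F·x = [6, -3, 3]
P̄ = F·P·Fᵀ + Q = [47 -33 3; -33 28 1; 3 1 20]
y = z − H·x̄ = [10, 20]
S = H·P̄·Hᵀ + R = [181 138; 138 295]
K = P̄·Hᵀ·S⁻¹ = [11145/34351 -16858/34351; -9717/34351 11998/34351; -11352/34351 -46/34351]
x' = x̄ + K·y = [-19604/34351, 39737/34351, -11387/34351]
P' = (I − K·H)·P̄ = [29002/34351 -21236/34351 -3715/34351; -21236/34351 164805/34351 3239/34351; -3715/34351 3239/34351 3784/34351]

x' = [-19604/34351, 39737/34351, -11387/34351]
P' = [29002/34351 -21236/34351 -3715/34351; -21236/34351 164805/34351 3239/34351; -3715/34351 3239/34351 3784/34351]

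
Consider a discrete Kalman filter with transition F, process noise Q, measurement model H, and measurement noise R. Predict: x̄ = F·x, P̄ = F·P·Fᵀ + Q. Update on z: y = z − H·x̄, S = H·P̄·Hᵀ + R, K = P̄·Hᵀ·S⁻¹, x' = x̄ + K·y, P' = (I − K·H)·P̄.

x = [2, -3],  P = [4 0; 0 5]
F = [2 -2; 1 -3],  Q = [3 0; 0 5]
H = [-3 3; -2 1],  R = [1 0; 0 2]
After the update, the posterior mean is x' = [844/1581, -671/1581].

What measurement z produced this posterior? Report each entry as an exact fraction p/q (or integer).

x̄ = F·x = [10, 11]
P̄ = F·P·Fᵀ + Q = [39 38; 38 54]
S = H·P̄·Hᵀ + R = [154 54; 54 60]
K = P̄·Hᵀ·S⁻¹ = [165/527 -2999/3162; 339/527 -1495/1581]
x' − x̄ = [-14966/1581, -18062/1581] = K·y
y = (KᵀK)⁻¹·Kᵀ·(x' − x̄) = [-6, 8]
z = y + H·x̄ = [-6, 8] + [3, -9] = [-3, -1]

z = [-3, -1]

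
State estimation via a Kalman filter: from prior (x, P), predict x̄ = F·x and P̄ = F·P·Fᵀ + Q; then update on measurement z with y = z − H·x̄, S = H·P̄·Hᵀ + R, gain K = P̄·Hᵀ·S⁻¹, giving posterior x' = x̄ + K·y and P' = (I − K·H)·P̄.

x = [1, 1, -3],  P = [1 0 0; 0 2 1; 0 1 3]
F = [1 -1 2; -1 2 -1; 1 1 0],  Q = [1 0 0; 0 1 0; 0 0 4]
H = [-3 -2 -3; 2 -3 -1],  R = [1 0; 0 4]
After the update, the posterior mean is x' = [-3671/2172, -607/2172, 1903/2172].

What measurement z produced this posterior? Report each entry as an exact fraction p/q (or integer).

x̄ = F·x = [-6, 4, 2]
P̄ = F·P·Fᵀ + Q = [12 -6 1; -6 9 2; 1 2 7]
S = H·P̄·Hᵀ + R = [178 -8; -8 220]
K = P̄·Hᵀ·S⁻¹ = [-1403/9774 3541/19548; -206/4887 -3673/19548; -781/4887 -1091/19548]
x' − x̄ = [9361/2172, -9295/2172, -2441/2172] = K·y
y = (KᵀK)⁻¹·Kᵀ·(x' − x̄) = [-1, 23]
z = y + H·x̄ = [-1, 23] + [4, -26] = [3, -3]

z = [3, -3]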